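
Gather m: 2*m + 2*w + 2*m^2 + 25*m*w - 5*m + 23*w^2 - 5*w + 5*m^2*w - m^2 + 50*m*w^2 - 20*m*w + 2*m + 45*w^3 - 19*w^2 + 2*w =m^2*(5*w + 1) + m*(50*w^2 + 5*w - 1) + 45*w^3 + 4*w^2 - w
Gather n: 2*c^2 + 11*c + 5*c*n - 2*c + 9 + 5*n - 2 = 2*c^2 + 9*c + n*(5*c + 5) + 7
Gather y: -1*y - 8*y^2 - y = -8*y^2 - 2*y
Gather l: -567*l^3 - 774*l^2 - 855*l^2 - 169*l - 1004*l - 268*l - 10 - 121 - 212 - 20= -567*l^3 - 1629*l^2 - 1441*l - 363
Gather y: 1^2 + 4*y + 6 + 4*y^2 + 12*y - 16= 4*y^2 + 16*y - 9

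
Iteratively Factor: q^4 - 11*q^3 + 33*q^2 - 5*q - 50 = (q - 5)*(q^3 - 6*q^2 + 3*q + 10) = (q - 5)*(q + 1)*(q^2 - 7*q + 10) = (q - 5)*(q - 2)*(q + 1)*(q - 5)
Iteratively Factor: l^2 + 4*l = (l + 4)*(l)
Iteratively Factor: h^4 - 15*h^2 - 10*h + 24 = (h - 1)*(h^3 + h^2 - 14*h - 24) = (h - 1)*(h + 2)*(h^2 - h - 12) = (h - 1)*(h + 2)*(h + 3)*(h - 4)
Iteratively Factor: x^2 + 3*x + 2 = (x + 1)*(x + 2)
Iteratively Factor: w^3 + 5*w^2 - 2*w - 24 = (w - 2)*(w^2 + 7*w + 12) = (w - 2)*(w + 3)*(w + 4)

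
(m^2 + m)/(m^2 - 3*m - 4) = m/(m - 4)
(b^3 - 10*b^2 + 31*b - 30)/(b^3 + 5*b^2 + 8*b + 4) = (b^3 - 10*b^2 + 31*b - 30)/(b^3 + 5*b^2 + 8*b + 4)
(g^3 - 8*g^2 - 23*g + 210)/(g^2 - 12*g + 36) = (g^2 - 2*g - 35)/(g - 6)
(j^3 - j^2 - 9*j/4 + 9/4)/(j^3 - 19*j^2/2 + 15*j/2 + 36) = (2*j^2 - 5*j + 3)/(2*(j^2 - 11*j + 24))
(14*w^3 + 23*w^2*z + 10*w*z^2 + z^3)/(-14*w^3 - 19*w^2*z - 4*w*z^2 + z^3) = (7*w + z)/(-7*w + z)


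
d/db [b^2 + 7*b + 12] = 2*b + 7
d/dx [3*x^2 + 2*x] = 6*x + 2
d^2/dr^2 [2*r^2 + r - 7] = 4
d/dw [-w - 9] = -1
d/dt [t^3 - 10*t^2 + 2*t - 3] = 3*t^2 - 20*t + 2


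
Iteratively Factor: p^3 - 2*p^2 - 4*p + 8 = (p - 2)*(p^2 - 4) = (p - 2)^2*(p + 2)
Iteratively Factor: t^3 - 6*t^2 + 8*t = (t - 2)*(t^2 - 4*t) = (t - 4)*(t - 2)*(t)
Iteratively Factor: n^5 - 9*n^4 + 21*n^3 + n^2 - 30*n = (n + 1)*(n^4 - 10*n^3 + 31*n^2 - 30*n) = (n - 2)*(n + 1)*(n^3 - 8*n^2 + 15*n) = n*(n - 2)*(n + 1)*(n^2 - 8*n + 15) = n*(n - 5)*(n - 2)*(n + 1)*(n - 3)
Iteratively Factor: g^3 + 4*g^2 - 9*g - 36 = (g + 4)*(g^2 - 9) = (g + 3)*(g + 4)*(g - 3)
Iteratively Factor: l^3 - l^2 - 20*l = (l)*(l^2 - l - 20) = l*(l + 4)*(l - 5)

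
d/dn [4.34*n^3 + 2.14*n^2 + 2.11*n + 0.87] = 13.02*n^2 + 4.28*n + 2.11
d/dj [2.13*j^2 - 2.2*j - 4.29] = 4.26*j - 2.2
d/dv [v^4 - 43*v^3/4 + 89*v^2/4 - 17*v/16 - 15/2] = 4*v^3 - 129*v^2/4 + 89*v/2 - 17/16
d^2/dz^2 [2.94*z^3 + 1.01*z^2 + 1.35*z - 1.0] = 17.64*z + 2.02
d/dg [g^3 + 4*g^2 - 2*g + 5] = 3*g^2 + 8*g - 2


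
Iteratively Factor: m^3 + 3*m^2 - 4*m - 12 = (m - 2)*(m^2 + 5*m + 6) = (m - 2)*(m + 2)*(m + 3)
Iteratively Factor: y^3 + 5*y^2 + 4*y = (y + 4)*(y^2 + y) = (y + 1)*(y + 4)*(y)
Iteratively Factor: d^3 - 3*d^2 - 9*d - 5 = (d - 5)*(d^2 + 2*d + 1) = (d - 5)*(d + 1)*(d + 1)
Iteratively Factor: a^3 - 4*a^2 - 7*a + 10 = (a - 5)*(a^2 + a - 2) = (a - 5)*(a + 2)*(a - 1)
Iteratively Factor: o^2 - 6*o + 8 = (o - 2)*(o - 4)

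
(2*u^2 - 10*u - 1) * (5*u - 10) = 10*u^3 - 70*u^2 + 95*u + 10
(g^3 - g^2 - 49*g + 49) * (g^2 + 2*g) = g^5 + g^4 - 51*g^3 - 49*g^2 + 98*g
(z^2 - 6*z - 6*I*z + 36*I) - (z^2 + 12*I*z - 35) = -6*z - 18*I*z + 35 + 36*I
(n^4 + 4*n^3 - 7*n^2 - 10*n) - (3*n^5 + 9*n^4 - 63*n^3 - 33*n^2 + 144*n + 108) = -3*n^5 - 8*n^4 + 67*n^3 + 26*n^2 - 154*n - 108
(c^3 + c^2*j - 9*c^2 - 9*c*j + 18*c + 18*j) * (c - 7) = c^4 + c^3*j - 16*c^3 - 16*c^2*j + 81*c^2 + 81*c*j - 126*c - 126*j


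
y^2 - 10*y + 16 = (y - 8)*(y - 2)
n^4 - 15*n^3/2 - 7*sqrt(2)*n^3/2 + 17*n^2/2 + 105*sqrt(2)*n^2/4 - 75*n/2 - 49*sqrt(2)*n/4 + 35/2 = (n - 7)*(n - 1/2)*(n - 5*sqrt(2)/2)*(n - sqrt(2))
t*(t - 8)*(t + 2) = t^3 - 6*t^2 - 16*t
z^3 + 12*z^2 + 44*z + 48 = (z + 2)*(z + 4)*(z + 6)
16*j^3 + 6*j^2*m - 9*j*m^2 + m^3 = (-8*j + m)*(-2*j + m)*(j + m)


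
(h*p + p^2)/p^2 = (h + p)/p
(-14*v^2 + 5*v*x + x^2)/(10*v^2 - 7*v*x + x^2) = (7*v + x)/(-5*v + x)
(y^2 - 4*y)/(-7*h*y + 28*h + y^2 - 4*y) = y/(-7*h + y)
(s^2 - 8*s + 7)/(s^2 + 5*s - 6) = (s - 7)/(s + 6)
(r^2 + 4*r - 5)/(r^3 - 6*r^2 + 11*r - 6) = (r + 5)/(r^2 - 5*r + 6)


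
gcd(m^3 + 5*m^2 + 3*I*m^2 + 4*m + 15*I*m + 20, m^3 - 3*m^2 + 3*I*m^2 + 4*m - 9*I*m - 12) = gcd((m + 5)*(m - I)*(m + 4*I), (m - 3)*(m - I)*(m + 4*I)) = m^2 + 3*I*m + 4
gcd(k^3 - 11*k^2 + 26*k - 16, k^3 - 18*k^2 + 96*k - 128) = k^2 - 10*k + 16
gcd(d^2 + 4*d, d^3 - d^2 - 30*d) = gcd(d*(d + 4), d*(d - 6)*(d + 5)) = d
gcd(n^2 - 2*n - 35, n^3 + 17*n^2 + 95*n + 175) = n + 5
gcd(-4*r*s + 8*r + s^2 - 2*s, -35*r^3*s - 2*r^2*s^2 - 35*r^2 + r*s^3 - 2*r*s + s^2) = 1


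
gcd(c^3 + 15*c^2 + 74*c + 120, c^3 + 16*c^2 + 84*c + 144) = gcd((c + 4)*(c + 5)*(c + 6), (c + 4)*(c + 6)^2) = c^2 + 10*c + 24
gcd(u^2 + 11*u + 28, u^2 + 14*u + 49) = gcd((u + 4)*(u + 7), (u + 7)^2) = u + 7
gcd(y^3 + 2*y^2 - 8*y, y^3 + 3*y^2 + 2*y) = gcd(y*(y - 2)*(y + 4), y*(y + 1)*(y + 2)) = y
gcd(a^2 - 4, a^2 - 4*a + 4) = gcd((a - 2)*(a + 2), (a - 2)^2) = a - 2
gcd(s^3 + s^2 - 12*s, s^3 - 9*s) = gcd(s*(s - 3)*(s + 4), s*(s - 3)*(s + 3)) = s^2 - 3*s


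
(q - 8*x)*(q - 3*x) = q^2 - 11*q*x + 24*x^2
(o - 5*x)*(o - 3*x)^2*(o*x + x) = o^4*x - 11*o^3*x^2 + o^3*x + 39*o^2*x^3 - 11*o^2*x^2 - 45*o*x^4 + 39*o*x^3 - 45*x^4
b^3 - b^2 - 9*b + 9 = (b - 3)*(b - 1)*(b + 3)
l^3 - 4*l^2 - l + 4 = (l - 4)*(l - 1)*(l + 1)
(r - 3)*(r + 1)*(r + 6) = r^3 + 4*r^2 - 15*r - 18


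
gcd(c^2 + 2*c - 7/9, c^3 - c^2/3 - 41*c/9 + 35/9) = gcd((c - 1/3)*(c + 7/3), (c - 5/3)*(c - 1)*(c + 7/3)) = c + 7/3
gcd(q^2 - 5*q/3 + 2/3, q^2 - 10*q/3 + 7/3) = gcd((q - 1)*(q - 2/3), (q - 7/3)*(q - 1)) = q - 1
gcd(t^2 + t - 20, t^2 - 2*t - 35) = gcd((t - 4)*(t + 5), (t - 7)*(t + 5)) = t + 5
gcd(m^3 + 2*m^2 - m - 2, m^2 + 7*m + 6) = m + 1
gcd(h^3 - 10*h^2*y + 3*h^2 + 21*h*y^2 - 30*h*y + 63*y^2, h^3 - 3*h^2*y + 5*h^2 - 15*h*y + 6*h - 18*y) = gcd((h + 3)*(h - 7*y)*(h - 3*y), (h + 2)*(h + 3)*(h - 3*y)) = -h^2 + 3*h*y - 3*h + 9*y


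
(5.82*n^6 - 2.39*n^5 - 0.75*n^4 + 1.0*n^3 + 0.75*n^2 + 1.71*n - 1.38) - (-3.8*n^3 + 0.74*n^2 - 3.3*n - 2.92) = 5.82*n^6 - 2.39*n^5 - 0.75*n^4 + 4.8*n^3 + 0.01*n^2 + 5.01*n + 1.54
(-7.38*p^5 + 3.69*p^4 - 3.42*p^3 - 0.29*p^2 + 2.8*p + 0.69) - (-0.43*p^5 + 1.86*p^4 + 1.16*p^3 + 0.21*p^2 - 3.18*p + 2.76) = -6.95*p^5 + 1.83*p^4 - 4.58*p^3 - 0.5*p^2 + 5.98*p - 2.07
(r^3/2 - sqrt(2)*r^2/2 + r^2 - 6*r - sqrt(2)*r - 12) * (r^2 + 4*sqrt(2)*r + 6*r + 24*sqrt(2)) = r^5/2 + 3*sqrt(2)*r^4/2 + 4*r^4 - 4*r^3 + 12*sqrt(2)*r^3 - 80*r^2 - 6*sqrt(2)*r^2 - 192*sqrt(2)*r - 120*r - 288*sqrt(2)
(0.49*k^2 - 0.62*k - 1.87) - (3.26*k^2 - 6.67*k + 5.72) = -2.77*k^2 + 6.05*k - 7.59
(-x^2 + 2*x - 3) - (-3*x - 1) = -x^2 + 5*x - 2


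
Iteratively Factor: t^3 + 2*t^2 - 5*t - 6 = (t + 1)*(t^2 + t - 6) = (t + 1)*(t + 3)*(t - 2)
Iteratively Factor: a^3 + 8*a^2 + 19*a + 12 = (a + 1)*(a^2 + 7*a + 12) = (a + 1)*(a + 3)*(a + 4)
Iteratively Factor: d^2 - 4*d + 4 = (d - 2)*(d - 2)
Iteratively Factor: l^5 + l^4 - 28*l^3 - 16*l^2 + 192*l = (l - 3)*(l^4 + 4*l^3 - 16*l^2 - 64*l) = l*(l - 3)*(l^3 + 4*l^2 - 16*l - 64) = l*(l - 3)*(l + 4)*(l^2 - 16) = l*(l - 3)*(l + 4)^2*(l - 4)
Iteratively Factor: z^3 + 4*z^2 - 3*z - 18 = (z - 2)*(z^2 + 6*z + 9) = (z - 2)*(z + 3)*(z + 3)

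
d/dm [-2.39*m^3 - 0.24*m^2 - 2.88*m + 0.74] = -7.17*m^2 - 0.48*m - 2.88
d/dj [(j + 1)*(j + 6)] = 2*j + 7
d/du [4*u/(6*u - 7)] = -28/(6*u - 7)^2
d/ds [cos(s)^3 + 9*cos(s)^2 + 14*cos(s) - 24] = (3*sin(s)^2 - 18*cos(s) - 17)*sin(s)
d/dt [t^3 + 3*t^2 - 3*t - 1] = 3*t^2 + 6*t - 3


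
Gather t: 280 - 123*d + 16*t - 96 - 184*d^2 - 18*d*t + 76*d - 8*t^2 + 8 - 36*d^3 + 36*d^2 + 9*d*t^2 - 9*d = -36*d^3 - 148*d^2 - 56*d + t^2*(9*d - 8) + t*(16 - 18*d) + 192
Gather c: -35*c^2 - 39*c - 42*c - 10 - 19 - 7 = -35*c^2 - 81*c - 36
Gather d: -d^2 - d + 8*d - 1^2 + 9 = -d^2 + 7*d + 8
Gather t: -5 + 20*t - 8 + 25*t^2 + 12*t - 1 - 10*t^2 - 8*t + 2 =15*t^2 + 24*t - 12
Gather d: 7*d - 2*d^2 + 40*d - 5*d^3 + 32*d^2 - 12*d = -5*d^3 + 30*d^2 + 35*d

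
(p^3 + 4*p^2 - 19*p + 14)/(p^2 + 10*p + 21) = (p^2 - 3*p + 2)/(p + 3)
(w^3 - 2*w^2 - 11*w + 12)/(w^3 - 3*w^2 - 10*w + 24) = (w - 1)/(w - 2)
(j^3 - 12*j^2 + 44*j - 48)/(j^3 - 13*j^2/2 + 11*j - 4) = 2*(j - 6)/(2*j - 1)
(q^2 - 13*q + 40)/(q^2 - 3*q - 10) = (q - 8)/(q + 2)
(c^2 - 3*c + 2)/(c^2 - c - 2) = (c - 1)/(c + 1)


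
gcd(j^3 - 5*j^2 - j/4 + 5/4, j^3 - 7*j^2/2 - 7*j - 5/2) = j^2 - 9*j/2 - 5/2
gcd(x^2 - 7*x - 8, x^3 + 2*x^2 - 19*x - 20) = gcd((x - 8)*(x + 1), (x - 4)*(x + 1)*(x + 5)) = x + 1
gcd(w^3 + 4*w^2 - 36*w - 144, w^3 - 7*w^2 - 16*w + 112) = w + 4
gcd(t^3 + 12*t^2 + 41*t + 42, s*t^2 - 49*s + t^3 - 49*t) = t + 7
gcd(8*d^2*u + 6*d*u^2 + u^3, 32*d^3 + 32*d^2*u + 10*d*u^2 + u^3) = 8*d^2 + 6*d*u + u^2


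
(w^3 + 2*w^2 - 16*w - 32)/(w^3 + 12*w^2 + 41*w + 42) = (w^2 - 16)/(w^2 + 10*w + 21)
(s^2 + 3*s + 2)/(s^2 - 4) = (s + 1)/(s - 2)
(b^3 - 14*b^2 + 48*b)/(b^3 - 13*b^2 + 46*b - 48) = b*(b - 6)/(b^2 - 5*b + 6)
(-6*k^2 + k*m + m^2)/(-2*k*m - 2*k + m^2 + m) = (3*k + m)/(m + 1)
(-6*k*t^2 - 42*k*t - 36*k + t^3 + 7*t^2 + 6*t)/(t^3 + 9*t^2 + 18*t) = (-6*k*t - 6*k + t^2 + t)/(t*(t + 3))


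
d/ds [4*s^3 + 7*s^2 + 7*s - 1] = 12*s^2 + 14*s + 7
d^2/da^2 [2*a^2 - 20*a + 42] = 4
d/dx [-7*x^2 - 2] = -14*x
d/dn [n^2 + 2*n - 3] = 2*n + 2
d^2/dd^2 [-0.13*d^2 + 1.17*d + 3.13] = -0.260000000000000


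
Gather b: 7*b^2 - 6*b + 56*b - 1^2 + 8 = 7*b^2 + 50*b + 7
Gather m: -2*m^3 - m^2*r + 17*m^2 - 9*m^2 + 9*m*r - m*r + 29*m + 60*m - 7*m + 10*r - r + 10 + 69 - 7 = -2*m^3 + m^2*(8 - r) + m*(8*r + 82) + 9*r + 72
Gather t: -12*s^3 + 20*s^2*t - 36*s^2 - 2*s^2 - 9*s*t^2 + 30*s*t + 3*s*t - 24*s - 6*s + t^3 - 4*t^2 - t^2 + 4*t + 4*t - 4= -12*s^3 - 38*s^2 - 30*s + t^3 + t^2*(-9*s - 5) + t*(20*s^2 + 33*s + 8) - 4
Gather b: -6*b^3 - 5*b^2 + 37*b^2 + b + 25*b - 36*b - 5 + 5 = -6*b^3 + 32*b^2 - 10*b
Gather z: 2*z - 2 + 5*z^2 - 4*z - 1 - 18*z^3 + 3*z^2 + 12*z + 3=-18*z^3 + 8*z^2 + 10*z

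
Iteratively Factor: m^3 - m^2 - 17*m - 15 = (m - 5)*(m^2 + 4*m + 3) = (m - 5)*(m + 1)*(m + 3)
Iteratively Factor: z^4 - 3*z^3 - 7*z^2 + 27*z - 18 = (z - 2)*(z^3 - z^2 - 9*z + 9) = (z - 2)*(z + 3)*(z^2 - 4*z + 3) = (z - 3)*(z - 2)*(z + 3)*(z - 1)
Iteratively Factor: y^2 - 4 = (y + 2)*(y - 2)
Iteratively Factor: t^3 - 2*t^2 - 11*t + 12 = (t - 4)*(t^2 + 2*t - 3) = (t - 4)*(t - 1)*(t + 3)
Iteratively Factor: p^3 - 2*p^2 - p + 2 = (p - 2)*(p^2 - 1) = (p - 2)*(p - 1)*(p + 1)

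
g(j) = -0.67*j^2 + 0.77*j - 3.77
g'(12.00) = -15.31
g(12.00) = -91.01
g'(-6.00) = 8.81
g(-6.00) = -32.51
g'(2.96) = -3.20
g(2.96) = -7.36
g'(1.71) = -1.52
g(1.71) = -4.41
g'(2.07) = -2.00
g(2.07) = -5.05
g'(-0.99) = 2.10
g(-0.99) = -5.19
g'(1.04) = -0.62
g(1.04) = -3.69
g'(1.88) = -1.75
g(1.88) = -4.69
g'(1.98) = -1.88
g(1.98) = -4.87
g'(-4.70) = 7.07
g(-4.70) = -22.19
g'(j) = 0.77 - 1.34*j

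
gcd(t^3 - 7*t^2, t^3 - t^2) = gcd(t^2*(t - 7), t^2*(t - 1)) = t^2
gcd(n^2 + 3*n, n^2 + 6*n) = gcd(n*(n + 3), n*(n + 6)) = n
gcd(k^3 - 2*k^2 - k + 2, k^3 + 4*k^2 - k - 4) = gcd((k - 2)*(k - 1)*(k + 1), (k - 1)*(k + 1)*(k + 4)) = k^2 - 1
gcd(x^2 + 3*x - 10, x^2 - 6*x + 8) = x - 2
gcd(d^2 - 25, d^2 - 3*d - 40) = d + 5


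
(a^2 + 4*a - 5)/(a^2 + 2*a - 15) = (a - 1)/(a - 3)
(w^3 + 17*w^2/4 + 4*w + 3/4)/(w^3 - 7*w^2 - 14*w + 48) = (4*w^2 + 5*w + 1)/(4*(w^2 - 10*w + 16))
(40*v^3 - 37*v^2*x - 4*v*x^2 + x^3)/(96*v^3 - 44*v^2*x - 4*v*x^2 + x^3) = (-5*v^2 + 4*v*x + x^2)/(-12*v^2 + 4*v*x + x^2)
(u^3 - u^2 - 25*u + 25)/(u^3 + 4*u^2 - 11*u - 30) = (u^2 - 6*u + 5)/(u^2 - u - 6)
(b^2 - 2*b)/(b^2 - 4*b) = (b - 2)/(b - 4)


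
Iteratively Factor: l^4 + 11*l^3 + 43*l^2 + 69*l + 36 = (l + 3)*(l^3 + 8*l^2 + 19*l + 12) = (l + 1)*(l + 3)*(l^2 + 7*l + 12) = (l + 1)*(l + 3)^2*(l + 4)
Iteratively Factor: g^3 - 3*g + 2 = (g - 1)*(g^2 + g - 2) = (g - 1)*(g + 2)*(g - 1)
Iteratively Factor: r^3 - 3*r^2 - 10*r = (r - 5)*(r^2 + 2*r) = (r - 5)*(r + 2)*(r)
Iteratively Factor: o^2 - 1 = (o + 1)*(o - 1)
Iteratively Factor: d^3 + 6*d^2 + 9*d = (d)*(d^2 + 6*d + 9) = d*(d + 3)*(d + 3)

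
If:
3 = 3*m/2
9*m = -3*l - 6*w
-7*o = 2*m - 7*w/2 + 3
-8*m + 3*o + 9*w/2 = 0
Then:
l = -37/3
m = 2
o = 7/12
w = 19/6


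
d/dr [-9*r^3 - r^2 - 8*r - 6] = -27*r^2 - 2*r - 8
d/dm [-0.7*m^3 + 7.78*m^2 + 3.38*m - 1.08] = -2.1*m^2 + 15.56*m + 3.38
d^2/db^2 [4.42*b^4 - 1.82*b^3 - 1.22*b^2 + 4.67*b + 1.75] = 53.04*b^2 - 10.92*b - 2.44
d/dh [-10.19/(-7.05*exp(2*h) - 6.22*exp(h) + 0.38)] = (-143.679*exp(h) - 63.3818)*exp(h)/(7.05*exp(2*h) + 6.22*exp(h) - 0.38)^2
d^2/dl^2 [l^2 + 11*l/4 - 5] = 2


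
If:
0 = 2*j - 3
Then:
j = 3/2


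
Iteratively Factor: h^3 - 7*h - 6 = (h + 1)*(h^2 - h - 6) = (h - 3)*(h + 1)*(h + 2)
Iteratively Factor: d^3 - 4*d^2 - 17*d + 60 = (d - 5)*(d^2 + d - 12) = (d - 5)*(d + 4)*(d - 3)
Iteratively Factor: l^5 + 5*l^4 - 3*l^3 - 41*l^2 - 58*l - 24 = (l - 3)*(l^4 + 8*l^3 + 21*l^2 + 22*l + 8) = (l - 3)*(l + 1)*(l^3 + 7*l^2 + 14*l + 8) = (l - 3)*(l + 1)^2*(l^2 + 6*l + 8) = (l - 3)*(l + 1)^2*(l + 2)*(l + 4)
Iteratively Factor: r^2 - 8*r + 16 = (r - 4)*(r - 4)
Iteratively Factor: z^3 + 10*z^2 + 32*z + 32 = (z + 2)*(z^2 + 8*z + 16) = (z + 2)*(z + 4)*(z + 4)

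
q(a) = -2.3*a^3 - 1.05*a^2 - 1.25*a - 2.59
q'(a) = -6.9*a^2 - 2.1*a - 1.25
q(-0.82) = -1.00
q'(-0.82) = -4.17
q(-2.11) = 16.98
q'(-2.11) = -27.54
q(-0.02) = -2.57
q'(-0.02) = -1.21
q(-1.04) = 0.16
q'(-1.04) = -6.53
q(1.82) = -22.21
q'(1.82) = -27.93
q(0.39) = -3.37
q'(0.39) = -3.12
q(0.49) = -3.73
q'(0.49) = -3.94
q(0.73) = -4.96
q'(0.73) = -6.46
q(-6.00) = 463.91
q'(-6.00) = -237.05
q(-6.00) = 463.91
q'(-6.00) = -237.05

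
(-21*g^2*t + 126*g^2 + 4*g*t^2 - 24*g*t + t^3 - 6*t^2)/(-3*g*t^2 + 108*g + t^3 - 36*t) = (7*g + t)/(t + 6)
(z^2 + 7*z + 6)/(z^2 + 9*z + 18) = (z + 1)/(z + 3)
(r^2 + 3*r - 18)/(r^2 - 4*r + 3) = (r + 6)/(r - 1)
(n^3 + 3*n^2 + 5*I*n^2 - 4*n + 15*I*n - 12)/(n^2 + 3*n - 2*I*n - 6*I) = (n^2 + 5*I*n - 4)/(n - 2*I)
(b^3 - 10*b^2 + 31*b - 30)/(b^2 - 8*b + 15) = b - 2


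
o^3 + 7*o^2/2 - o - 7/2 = (o - 1)*(o + 1)*(o + 7/2)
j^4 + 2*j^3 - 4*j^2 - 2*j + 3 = (j - 1)^2*(j + 1)*(j + 3)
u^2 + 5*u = u*(u + 5)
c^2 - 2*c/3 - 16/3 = (c - 8/3)*(c + 2)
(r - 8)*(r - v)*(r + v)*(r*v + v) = r^4*v - 7*r^3*v - r^2*v^3 - 8*r^2*v + 7*r*v^3 + 8*v^3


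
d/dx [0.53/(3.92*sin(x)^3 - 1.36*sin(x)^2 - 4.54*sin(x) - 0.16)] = (-6.2328*sin(x)^2 + 1.4416*sin(x) + 2.4062)*cos(x)/(-3.92*sin(x)^3 + 1.36*sin(x)^2 + 4.54*sin(x) + 0.16)^2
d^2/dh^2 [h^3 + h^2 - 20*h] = 6*h + 2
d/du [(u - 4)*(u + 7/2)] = 2*u - 1/2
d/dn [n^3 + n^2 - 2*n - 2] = 3*n^2 + 2*n - 2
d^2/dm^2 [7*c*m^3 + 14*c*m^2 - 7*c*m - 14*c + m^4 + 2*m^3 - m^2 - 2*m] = 42*c*m + 28*c + 12*m^2 + 12*m - 2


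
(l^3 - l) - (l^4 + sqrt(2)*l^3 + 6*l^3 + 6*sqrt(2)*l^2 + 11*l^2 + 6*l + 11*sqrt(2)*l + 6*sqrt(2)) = -l^4 - 5*l^3 - sqrt(2)*l^3 - 11*l^2 - 6*sqrt(2)*l^2 - 11*sqrt(2)*l - 7*l - 6*sqrt(2)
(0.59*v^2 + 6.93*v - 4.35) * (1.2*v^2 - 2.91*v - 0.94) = 0.708*v^4 + 6.5991*v^3 - 25.9409*v^2 + 6.1443*v + 4.089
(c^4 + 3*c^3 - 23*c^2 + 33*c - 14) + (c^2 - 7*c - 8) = c^4 + 3*c^3 - 22*c^2 + 26*c - 22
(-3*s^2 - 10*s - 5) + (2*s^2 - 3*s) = -s^2 - 13*s - 5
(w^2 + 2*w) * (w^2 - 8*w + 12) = w^4 - 6*w^3 - 4*w^2 + 24*w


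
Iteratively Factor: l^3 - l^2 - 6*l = (l + 2)*(l^2 - 3*l) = l*(l + 2)*(l - 3)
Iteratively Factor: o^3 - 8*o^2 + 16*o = (o - 4)*(o^2 - 4*o) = (o - 4)^2*(o)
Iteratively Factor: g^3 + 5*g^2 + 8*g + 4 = (g + 2)*(g^2 + 3*g + 2) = (g + 1)*(g + 2)*(g + 2)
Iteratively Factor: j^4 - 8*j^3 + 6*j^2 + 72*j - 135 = (j + 3)*(j^3 - 11*j^2 + 39*j - 45) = (j - 3)*(j + 3)*(j^2 - 8*j + 15) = (j - 5)*(j - 3)*(j + 3)*(j - 3)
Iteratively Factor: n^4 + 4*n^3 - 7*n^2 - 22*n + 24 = (n - 1)*(n^3 + 5*n^2 - 2*n - 24) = (n - 2)*(n - 1)*(n^2 + 7*n + 12) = (n - 2)*(n - 1)*(n + 3)*(n + 4)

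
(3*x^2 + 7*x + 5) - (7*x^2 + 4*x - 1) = -4*x^2 + 3*x + 6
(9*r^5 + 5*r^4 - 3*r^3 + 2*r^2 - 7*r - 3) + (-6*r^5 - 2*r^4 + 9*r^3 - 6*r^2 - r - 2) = 3*r^5 + 3*r^4 + 6*r^3 - 4*r^2 - 8*r - 5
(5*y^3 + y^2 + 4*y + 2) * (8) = 40*y^3 + 8*y^2 + 32*y + 16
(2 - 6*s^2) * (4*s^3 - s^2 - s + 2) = -24*s^5 + 6*s^4 + 14*s^3 - 14*s^2 - 2*s + 4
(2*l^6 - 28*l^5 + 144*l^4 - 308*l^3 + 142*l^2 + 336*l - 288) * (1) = 2*l^6 - 28*l^5 + 144*l^4 - 308*l^3 + 142*l^2 + 336*l - 288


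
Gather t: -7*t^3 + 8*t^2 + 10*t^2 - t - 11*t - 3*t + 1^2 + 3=-7*t^3 + 18*t^2 - 15*t + 4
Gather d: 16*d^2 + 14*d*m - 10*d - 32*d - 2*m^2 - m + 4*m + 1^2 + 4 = 16*d^2 + d*(14*m - 42) - 2*m^2 + 3*m + 5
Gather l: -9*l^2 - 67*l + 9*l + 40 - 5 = -9*l^2 - 58*l + 35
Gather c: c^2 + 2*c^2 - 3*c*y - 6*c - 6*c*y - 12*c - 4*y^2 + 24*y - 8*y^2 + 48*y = 3*c^2 + c*(-9*y - 18) - 12*y^2 + 72*y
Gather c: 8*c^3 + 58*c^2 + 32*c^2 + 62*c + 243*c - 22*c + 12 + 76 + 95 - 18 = 8*c^3 + 90*c^2 + 283*c + 165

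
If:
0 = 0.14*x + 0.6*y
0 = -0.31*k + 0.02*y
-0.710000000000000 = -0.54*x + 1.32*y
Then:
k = -0.01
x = 0.84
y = -0.20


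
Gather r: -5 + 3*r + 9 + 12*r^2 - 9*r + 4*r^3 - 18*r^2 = 4*r^3 - 6*r^2 - 6*r + 4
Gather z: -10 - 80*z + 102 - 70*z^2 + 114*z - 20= -70*z^2 + 34*z + 72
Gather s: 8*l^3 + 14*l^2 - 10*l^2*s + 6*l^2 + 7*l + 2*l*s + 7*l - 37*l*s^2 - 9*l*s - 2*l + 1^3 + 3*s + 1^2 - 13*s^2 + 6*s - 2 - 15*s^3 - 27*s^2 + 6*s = 8*l^3 + 20*l^2 + 12*l - 15*s^3 + s^2*(-37*l - 40) + s*(-10*l^2 - 7*l + 15)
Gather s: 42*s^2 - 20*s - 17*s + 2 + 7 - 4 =42*s^2 - 37*s + 5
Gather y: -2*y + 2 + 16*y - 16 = 14*y - 14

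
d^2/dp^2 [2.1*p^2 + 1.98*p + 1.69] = 4.20000000000000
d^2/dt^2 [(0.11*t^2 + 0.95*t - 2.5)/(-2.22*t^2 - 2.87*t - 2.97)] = (-8.88178419700125e-16*t^4 - 7.96225199999999*t^3 + 78.277644*t^2 + 133.15338*t + 22.472312)/(10.941048*t^6 + 42.433524*t^5 + 98.769798*t^4 + 137.178251*t^3 + 132.137973*t^2 + 75.947949*t + 26.198073)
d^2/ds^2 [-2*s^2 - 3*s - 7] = -4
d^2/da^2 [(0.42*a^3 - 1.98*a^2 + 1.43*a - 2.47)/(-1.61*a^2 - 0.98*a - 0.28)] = (-1.77635683940025e-15*a^5 + 7.105427357601e-15*a^4 - 14.089558*a^3 + 32.36793*a^2 + 27.053292*a + 3.612672)/(4.173281*a^6 + 7.620774*a^5 + 6.816096*a^4 + 3.591896*a^3 + 1.185408*a^2 + 0.230496*a + 0.021952)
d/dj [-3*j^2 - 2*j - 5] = -6*j - 2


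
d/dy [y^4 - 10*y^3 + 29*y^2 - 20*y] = 4*y^3 - 30*y^2 + 58*y - 20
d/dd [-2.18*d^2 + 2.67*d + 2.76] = 2.67 - 4.36*d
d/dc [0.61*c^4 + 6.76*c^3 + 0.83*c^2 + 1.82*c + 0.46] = 2.44*c^3 + 20.28*c^2 + 1.66*c + 1.82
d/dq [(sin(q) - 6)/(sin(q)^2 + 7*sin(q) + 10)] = (12*sin(q) + cos(q)^2 + 51)*cos(q)/(sin(q)^2 + 7*sin(q) + 10)^2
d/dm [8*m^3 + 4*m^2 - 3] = 8*m*(3*m + 1)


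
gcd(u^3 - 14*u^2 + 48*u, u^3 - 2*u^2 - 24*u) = u^2 - 6*u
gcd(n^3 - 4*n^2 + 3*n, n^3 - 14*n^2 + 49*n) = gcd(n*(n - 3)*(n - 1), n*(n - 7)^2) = n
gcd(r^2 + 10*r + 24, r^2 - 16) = r + 4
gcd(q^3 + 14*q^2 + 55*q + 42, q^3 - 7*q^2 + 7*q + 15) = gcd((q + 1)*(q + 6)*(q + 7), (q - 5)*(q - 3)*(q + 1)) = q + 1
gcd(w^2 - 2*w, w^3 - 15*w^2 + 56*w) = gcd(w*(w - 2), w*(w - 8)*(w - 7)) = w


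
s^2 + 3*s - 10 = (s - 2)*(s + 5)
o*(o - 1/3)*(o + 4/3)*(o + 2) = o^4 + 3*o^3 + 14*o^2/9 - 8*o/9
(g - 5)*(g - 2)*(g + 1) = g^3 - 6*g^2 + 3*g + 10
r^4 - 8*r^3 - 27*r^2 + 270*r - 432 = (r - 8)*(r - 3)^2*(r + 6)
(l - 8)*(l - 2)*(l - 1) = l^3 - 11*l^2 + 26*l - 16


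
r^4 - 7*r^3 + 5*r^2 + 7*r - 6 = (r - 6)*(r - 1)^2*(r + 1)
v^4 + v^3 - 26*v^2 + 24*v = v*(v - 4)*(v - 1)*(v + 6)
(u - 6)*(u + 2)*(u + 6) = u^3 + 2*u^2 - 36*u - 72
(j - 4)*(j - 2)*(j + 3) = j^3 - 3*j^2 - 10*j + 24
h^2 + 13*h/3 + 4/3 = (h + 1/3)*(h + 4)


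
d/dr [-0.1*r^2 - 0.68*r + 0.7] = -0.2*r - 0.68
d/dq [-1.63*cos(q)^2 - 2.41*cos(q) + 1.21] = (3.26*cos(q) + 2.41)*sin(q)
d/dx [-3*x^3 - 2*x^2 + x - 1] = -9*x^2 - 4*x + 1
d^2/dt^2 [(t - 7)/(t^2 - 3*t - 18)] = 2*((10 - 3*t)*(-t^2 + 3*t + 18) - (t - 7)*(2*t - 3)^2)/(-t^2 + 3*t + 18)^3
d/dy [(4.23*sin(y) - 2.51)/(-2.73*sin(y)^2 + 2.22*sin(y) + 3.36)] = (11.5479*sin(y)^2 - 13.7046*sin(y) + 19.785)*cos(y)/(7.4529*sin(y)^4 - 12.1212*sin(y)^3 - 13.4172*sin(y)^2 + 14.9184*sin(y) + 11.2896)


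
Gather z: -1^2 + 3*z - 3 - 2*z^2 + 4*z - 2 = -2*z^2 + 7*z - 6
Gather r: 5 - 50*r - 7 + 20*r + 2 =-30*r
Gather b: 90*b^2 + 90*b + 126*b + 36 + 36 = 90*b^2 + 216*b + 72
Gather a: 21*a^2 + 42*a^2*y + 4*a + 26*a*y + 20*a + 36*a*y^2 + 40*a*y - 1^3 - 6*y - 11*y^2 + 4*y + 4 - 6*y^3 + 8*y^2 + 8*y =a^2*(42*y + 21) + a*(36*y^2 + 66*y + 24) - 6*y^3 - 3*y^2 + 6*y + 3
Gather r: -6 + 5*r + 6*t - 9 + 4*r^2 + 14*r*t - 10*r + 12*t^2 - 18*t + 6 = 4*r^2 + r*(14*t - 5) + 12*t^2 - 12*t - 9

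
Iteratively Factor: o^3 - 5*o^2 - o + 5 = (o - 1)*(o^2 - 4*o - 5) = (o - 1)*(o + 1)*(o - 5)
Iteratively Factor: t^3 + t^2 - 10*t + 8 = (t - 1)*(t^2 + 2*t - 8) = (t - 2)*(t - 1)*(t + 4)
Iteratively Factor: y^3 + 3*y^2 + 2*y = (y + 2)*(y^2 + y) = (y + 1)*(y + 2)*(y)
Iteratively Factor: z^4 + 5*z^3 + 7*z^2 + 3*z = (z)*(z^3 + 5*z^2 + 7*z + 3) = z*(z + 3)*(z^2 + 2*z + 1) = z*(z + 1)*(z + 3)*(z + 1)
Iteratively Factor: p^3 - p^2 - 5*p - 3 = (p + 1)*(p^2 - 2*p - 3) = (p + 1)^2*(p - 3)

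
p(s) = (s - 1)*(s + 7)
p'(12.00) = 30.00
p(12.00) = 209.00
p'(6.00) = 18.00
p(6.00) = 65.00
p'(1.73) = 9.46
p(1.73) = 6.37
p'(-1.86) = 2.28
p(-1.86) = -14.70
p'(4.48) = 14.96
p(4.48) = 39.95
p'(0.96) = 7.92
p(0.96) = -0.32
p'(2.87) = 11.74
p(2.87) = 18.46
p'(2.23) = 10.46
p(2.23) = 11.35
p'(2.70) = 11.40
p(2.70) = 16.49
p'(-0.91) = 4.18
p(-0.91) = -11.63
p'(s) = 2*s + 6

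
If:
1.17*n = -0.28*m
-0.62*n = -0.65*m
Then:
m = 0.00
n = 0.00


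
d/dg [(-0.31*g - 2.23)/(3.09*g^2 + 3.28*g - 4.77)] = (0.9579*g^2 + 13.7814*g + 8.7931)/(9.5481*g^4 + 20.2704*g^3 - 18.7202*g^2 - 31.2912*g + 22.7529)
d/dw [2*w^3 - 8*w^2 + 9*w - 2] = 6*w^2 - 16*w + 9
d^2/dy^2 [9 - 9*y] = 0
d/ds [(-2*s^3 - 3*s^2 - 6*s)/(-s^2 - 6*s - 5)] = 2*(s^4 + 12*s^3 + 21*s^2 + 15*s + 15)/(s^4 + 12*s^3 + 46*s^2 + 60*s + 25)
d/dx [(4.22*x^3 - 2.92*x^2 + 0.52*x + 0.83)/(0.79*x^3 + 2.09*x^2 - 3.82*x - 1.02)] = (11.1266*x^4 - 33.0624*x^3 - 4.8127*x^2 + 2.4874*x + 2.6402)/(0.6241*x^6 + 3.3022*x^5 - 1.6675*x^4 - 17.5792*x^3 + 10.3288*x^2 + 7.7928*x + 1.0404)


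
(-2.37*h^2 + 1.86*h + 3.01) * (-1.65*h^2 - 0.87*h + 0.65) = 3.9105*h^4 - 1.0071*h^3 - 8.1252*h^2 - 1.4097*h + 1.9565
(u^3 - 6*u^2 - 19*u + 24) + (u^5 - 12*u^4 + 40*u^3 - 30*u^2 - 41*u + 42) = u^5 - 12*u^4 + 41*u^3 - 36*u^2 - 60*u + 66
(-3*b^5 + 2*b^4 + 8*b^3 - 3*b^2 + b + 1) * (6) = -18*b^5 + 12*b^4 + 48*b^3 - 18*b^2 + 6*b + 6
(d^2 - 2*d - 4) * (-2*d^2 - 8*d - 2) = -2*d^4 - 4*d^3 + 22*d^2 + 36*d + 8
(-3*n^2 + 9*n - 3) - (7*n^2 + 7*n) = -10*n^2 + 2*n - 3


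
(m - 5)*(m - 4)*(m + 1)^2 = m^4 - 7*m^3 + 3*m^2 + 31*m + 20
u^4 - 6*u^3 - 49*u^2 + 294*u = u*(u - 7)*(u - 6)*(u + 7)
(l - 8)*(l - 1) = l^2 - 9*l + 8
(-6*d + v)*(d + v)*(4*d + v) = -24*d^3 - 26*d^2*v - d*v^2 + v^3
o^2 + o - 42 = (o - 6)*(o + 7)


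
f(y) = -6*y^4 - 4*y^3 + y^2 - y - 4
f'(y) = -24*y^3 - 12*y^2 + 2*y - 1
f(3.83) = -1508.95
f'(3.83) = -1517.73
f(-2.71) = -237.95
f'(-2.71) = 383.11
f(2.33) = -228.34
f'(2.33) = -365.07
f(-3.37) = -610.06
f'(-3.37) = 774.52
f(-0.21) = -3.72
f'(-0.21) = -1.73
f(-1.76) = -34.91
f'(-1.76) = 89.15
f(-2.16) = -87.47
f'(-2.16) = 180.56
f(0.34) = -4.46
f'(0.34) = -2.65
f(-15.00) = -290014.00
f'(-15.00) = 78269.00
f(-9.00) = -36364.00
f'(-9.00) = 16505.00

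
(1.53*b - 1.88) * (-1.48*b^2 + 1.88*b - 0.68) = -2.2644*b^3 + 5.6588*b^2 - 4.5748*b + 1.2784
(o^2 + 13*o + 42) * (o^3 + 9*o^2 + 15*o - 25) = o^5 + 22*o^4 + 174*o^3 + 548*o^2 + 305*o - 1050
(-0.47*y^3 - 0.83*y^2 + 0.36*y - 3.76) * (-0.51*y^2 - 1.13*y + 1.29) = 0.2397*y^5 + 0.9544*y^4 + 0.148*y^3 + 0.4401*y^2 + 4.7132*y - 4.8504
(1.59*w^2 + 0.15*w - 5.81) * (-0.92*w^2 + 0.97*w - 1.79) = -1.4628*w^4 + 1.4043*w^3 + 2.6446*w^2 - 5.9042*w + 10.3999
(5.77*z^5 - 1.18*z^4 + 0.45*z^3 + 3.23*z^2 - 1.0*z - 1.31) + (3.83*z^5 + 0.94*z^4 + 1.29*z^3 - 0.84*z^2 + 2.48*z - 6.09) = 9.6*z^5 - 0.24*z^4 + 1.74*z^3 + 2.39*z^2 + 1.48*z - 7.4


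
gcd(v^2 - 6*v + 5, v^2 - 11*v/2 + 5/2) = v - 5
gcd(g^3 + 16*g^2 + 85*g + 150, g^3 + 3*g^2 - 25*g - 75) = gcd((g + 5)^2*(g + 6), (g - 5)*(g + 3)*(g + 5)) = g + 5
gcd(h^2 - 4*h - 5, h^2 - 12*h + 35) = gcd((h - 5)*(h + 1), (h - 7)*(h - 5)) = h - 5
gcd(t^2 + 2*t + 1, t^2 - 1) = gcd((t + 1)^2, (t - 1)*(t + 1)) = t + 1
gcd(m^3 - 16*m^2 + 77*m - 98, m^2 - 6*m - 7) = m - 7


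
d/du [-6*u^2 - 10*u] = -12*u - 10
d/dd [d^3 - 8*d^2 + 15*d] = 3*d^2 - 16*d + 15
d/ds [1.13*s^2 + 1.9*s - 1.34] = 2.26*s + 1.9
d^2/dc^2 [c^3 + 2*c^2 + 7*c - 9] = 6*c + 4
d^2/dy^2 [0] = 0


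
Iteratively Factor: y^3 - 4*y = (y + 2)*(y^2 - 2*y) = (y - 2)*(y + 2)*(y)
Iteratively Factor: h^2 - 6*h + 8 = (h - 4)*(h - 2)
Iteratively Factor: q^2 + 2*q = (q)*(q + 2)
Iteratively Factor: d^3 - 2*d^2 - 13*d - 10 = (d + 2)*(d^2 - 4*d - 5) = (d + 1)*(d + 2)*(d - 5)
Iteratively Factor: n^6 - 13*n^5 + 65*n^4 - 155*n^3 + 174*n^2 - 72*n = (n - 4)*(n^5 - 9*n^4 + 29*n^3 - 39*n^2 + 18*n) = (n - 4)*(n - 1)*(n^4 - 8*n^3 + 21*n^2 - 18*n) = (n - 4)*(n - 3)*(n - 1)*(n^3 - 5*n^2 + 6*n) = n*(n - 4)*(n - 3)*(n - 1)*(n^2 - 5*n + 6) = n*(n - 4)*(n - 3)*(n - 2)*(n - 1)*(n - 3)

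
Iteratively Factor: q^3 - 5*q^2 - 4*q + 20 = (q - 2)*(q^2 - 3*q - 10) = (q - 5)*(q - 2)*(q + 2)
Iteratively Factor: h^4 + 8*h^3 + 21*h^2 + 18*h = (h + 2)*(h^3 + 6*h^2 + 9*h) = (h + 2)*(h + 3)*(h^2 + 3*h) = h*(h + 2)*(h + 3)*(h + 3)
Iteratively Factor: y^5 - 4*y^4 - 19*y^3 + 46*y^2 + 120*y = (y - 5)*(y^4 + y^3 - 14*y^2 - 24*y) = (y - 5)*(y - 4)*(y^3 + 5*y^2 + 6*y) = (y - 5)*(y - 4)*(y + 3)*(y^2 + 2*y) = y*(y - 5)*(y - 4)*(y + 3)*(y + 2)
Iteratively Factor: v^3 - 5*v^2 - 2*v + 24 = (v - 4)*(v^2 - v - 6) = (v - 4)*(v - 3)*(v + 2)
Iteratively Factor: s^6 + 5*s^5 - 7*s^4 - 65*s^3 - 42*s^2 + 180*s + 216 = (s + 2)*(s^5 + 3*s^4 - 13*s^3 - 39*s^2 + 36*s + 108) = (s + 2)*(s + 3)*(s^4 - 13*s^2 + 36) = (s - 3)*(s + 2)*(s + 3)*(s^3 + 3*s^2 - 4*s - 12) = (s - 3)*(s + 2)^2*(s + 3)*(s^2 + s - 6) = (s - 3)*(s + 2)^2*(s + 3)^2*(s - 2)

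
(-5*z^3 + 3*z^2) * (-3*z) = 15*z^4 - 9*z^3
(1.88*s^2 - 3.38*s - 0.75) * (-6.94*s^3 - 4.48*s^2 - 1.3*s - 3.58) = -13.0472*s^5 + 15.0348*s^4 + 17.9034*s^3 + 1.0236*s^2 + 13.0754*s + 2.685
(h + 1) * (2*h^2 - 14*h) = 2*h^3 - 12*h^2 - 14*h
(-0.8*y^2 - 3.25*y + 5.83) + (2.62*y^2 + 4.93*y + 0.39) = 1.82*y^2 + 1.68*y + 6.22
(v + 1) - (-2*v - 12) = 3*v + 13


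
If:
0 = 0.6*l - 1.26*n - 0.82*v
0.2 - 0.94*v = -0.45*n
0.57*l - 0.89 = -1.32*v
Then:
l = 0.85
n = 0.20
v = 0.31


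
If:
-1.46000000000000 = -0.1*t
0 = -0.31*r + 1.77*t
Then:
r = 83.36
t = 14.60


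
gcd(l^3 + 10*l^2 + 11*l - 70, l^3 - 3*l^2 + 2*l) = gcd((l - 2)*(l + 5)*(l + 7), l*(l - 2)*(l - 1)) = l - 2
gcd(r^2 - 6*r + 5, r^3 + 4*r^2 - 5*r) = r - 1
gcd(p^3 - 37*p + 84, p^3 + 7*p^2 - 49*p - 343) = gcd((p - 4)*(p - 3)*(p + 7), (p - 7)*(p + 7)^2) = p + 7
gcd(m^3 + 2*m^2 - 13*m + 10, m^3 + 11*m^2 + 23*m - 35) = m^2 + 4*m - 5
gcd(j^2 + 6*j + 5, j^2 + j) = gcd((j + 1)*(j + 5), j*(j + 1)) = j + 1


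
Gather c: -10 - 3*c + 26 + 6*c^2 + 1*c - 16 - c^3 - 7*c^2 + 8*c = -c^3 - c^2 + 6*c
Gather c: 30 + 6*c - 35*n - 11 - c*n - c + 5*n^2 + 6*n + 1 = c*(5 - n) + 5*n^2 - 29*n + 20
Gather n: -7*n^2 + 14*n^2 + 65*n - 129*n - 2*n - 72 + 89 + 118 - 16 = 7*n^2 - 66*n + 119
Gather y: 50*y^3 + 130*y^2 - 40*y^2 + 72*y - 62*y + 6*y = 50*y^3 + 90*y^2 + 16*y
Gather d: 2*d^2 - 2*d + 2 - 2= 2*d^2 - 2*d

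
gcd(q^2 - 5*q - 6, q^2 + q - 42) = q - 6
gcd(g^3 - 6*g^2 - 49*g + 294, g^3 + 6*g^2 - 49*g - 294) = g^2 - 49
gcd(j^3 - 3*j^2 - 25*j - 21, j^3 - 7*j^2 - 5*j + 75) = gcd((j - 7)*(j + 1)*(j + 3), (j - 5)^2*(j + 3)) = j + 3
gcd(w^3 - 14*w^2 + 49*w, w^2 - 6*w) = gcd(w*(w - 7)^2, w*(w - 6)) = w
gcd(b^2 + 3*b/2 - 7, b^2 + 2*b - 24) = 1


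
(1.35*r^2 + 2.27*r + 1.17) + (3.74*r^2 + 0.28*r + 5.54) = 5.09*r^2 + 2.55*r + 6.71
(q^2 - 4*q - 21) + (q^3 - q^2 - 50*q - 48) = q^3 - 54*q - 69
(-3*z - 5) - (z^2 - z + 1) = -z^2 - 2*z - 6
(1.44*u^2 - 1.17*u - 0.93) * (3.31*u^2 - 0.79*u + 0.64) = 4.7664*u^4 - 5.0103*u^3 - 1.2324*u^2 - 0.0141*u - 0.5952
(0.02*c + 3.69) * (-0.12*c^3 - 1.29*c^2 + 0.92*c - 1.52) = -0.0024*c^4 - 0.4686*c^3 - 4.7417*c^2 + 3.3644*c - 5.6088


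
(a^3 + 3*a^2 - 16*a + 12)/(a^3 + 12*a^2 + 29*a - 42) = (a - 2)/(a + 7)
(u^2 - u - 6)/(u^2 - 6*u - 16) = (u - 3)/(u - 8)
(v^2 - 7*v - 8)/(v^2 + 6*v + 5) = (v - 8)/(v + 5)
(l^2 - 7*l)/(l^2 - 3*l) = (l - 7)/(l - 3)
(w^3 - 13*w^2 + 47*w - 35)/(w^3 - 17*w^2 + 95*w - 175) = (w - 1)/(w - 5)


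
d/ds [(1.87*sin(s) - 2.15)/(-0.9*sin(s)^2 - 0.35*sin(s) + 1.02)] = (1.683*sin(s)^2 - 3.87*sin(s) + 1.1549)*cos(s)/(0.81*sin(s)^4 + 0.63*sin(s)^3 - 1.7135*sin(s)^2 - 0.714*sin(s) + 1.0404)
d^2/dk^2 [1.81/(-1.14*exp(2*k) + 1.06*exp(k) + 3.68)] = (1.81*(2.28*exp(k) - 1.06)*(4.56*exp(k) - 2.12)*exp(k) + (8.2536*exp(k) - 1.9186)*(-1.14*exp(2*k) + 1.06*exp(k) + 3.68))*exp(k)/(-1.14*exp(2*k) + 1.06*exp(k) + 3.68)^3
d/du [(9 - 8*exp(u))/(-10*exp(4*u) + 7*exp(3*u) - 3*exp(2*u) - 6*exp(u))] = (-240*exp(4*u) + 472*exp(3*u) - 213*exp(2*u) + 54*exp(u) + 54)*exp(-u)/(100*exp(6*u) - 140*exp(5*u) + 109*exp(4*u) + 78*exp(3*u) - 75*exp(2*u) + 36*exp(u) + 36)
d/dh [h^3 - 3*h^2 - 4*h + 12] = 3*h^2 - 6*h - 4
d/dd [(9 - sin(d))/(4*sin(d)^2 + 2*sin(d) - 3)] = (4*sin(d)^2 - 72*sin(d) - 15)*cos(d)/(4*sin(d)^2 + 2*sin(d) - 3)^2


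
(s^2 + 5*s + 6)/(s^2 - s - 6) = (s + 3)/(s - 3)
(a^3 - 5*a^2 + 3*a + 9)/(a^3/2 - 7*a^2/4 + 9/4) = 4*(a - 3)/(2*a - 3)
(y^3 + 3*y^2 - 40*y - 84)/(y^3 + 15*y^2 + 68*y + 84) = (y - 6)/(y + 6)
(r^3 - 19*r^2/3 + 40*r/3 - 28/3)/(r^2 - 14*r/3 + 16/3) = (3*r^2 - 13*r + 14)/(3*r - 8)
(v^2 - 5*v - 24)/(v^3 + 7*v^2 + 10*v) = (v^2 - 5*v - 24)/(v*(v^2 + 7*v + 10))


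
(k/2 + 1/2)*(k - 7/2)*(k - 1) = k^3/2 - 7*k^2/4 - k/2 + 7/4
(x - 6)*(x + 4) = x^2 - 2*x - 24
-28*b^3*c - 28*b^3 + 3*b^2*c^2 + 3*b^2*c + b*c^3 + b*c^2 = (-4*b + c)*(7*b + c)*(b*c + b)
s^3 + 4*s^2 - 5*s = s*(s - 1)*(s + 5)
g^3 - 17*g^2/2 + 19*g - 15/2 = (g - 5)*(g - 3)*(g - 1/2)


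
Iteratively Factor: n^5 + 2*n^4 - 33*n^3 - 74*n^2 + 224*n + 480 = (n + 4)*(n^4 - 2*n^3 - 25*n^2 + 26*n + 120) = (n - 3)*(n + 4)*(n^3 + n^2 - 22*n - 40) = (n - 5)*(n - 3)*(n + 4)*(n^2 + 6*n + 8) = (n - 5)*(n - 3)*(n + 4)^2*(n + 2)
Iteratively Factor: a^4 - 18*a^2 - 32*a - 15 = (a + 1)*(a^3 - a^2 - 17*a - 15) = (a + 1)*(a + 3)*(a^2 - 4*a - 5) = (a - 5)*(a + 1)*(a + 3)*(a + 1)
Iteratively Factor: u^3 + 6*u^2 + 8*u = (u + 2)*(u^2 + 4*u) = u*(u + 2)*(u + 4)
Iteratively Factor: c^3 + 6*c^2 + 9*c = (c + 3)*(c^2 + 3*c) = (c + 3)^2*(c)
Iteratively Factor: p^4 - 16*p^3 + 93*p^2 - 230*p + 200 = (p - 5)*(p^3 - 11*p^2 + 38*p - 40) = (p - 5)*(p - 4)*(p^2 - 7*p + 10) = (p - 5)*(p - 4)*(p - 2)*(p - 5)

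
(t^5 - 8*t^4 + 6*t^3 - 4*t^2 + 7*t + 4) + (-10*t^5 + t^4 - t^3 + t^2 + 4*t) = -9*t^5 - 7*t^4 + 5*t^3 - 3*t^2 + 11*t + 4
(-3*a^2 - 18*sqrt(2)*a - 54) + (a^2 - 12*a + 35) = -2*a^2 - 18*sqrt(2)*a - 12*a - 19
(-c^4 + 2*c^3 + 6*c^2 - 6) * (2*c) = -2*c^5 + 4*c^4 + 12*c^3 - 12*c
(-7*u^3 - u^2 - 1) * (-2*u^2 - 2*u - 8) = 14*u^5 + 16*u^4 + 58*u^3 + 10*u^2 + 2*u + 8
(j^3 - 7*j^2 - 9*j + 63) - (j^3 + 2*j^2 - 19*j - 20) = -9*j^2 + 10*j + 83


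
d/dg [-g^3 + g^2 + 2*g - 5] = -3*g^2 + 2*g + 2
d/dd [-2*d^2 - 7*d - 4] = -4*d - 7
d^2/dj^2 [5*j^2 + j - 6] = 10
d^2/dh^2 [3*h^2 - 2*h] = 6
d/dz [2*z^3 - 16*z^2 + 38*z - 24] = 6*z^2 - 32*z + 38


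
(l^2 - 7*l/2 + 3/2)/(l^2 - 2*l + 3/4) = 2*(l - 3)/(2*l - 3)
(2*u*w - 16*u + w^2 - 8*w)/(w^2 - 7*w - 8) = (2*u + w)/(w + 1)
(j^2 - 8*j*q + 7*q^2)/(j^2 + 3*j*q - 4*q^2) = (j - 7*q)/(j + 4*q)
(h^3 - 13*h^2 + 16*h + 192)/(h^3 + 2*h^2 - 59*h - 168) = (h - 8)/(h + 7)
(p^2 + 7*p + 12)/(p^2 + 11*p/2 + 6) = 2*(p + 3)/(2*p + 3)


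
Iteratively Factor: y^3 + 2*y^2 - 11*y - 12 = (y - 3)*(y^2 + 5*y + 4) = (y - 3)*(y + 1)*(y + 4)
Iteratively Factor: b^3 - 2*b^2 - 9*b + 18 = (b - 3)*(b^2 + b - 6) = (b - 3)*(b + 3)*(b - 2)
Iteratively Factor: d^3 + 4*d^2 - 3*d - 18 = (d + 3)*(d^2 + d - 6) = (d - 2)*(d + 3)*(d + 3)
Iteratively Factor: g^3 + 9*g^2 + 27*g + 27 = (g + 3)*(g^2 + 6*g + 9) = (g + 3)^2*(g + 3)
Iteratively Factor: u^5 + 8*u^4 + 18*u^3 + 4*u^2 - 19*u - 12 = (u - 1)*(u^4 + 9*u^3 + 27*u^2 + 31*u + 12) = (u - 1)*(u + 1)*(u^3 + 8*u^2 + 19*u + 12) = (u - 1)*(u + 1)^2*(u^2 + 7*u + 12) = (u - 1)*(u + 1)^2*(u + 3)*(u + 4)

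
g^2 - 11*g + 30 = (g - 6)*(g - 5)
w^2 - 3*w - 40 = (w - 8)*(w + 5)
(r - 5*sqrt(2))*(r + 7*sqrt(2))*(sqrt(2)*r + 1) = sqrt(2)*r^3 + 5*r^2 - 68*sqrt(2)*r - 70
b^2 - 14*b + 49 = (b - 7)^2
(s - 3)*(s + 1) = s^2 - 2*s - 3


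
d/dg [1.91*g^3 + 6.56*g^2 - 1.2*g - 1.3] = 5.73*g^2 + 13.12*g - 1.2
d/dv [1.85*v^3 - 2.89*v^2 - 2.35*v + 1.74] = 5.55*v^2 - 5.78*v - 2.35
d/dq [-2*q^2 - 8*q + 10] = -4*q - 8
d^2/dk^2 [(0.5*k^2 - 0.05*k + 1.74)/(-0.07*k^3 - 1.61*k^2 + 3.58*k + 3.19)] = (-0.00489999999999999*k^6 + 0.00147000000000008*k^5 - 0.820302*k^4 - 10.180198*k^3 - 39.71898*k^2 + 59.38359*k - 73.792124)/(0.000343*k^9 + 0.023667*k^8 + 0.491715*k^7 + 1.705592*k^6 - 27.304788*k^5 + 41.893299*k^4 + 66.573401*k^3 - 73.502385*k^2 - 109.291314*k - 32.461759)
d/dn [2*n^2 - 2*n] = 4*n - 2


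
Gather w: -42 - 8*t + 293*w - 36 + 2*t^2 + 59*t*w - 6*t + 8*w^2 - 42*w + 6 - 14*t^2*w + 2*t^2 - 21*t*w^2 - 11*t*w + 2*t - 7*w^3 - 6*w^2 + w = 4*t^2 - 12*t - 7*w^3 + w^2*(2 - 21*t) + w*(-14*t^2 + 48*t + 252) - 72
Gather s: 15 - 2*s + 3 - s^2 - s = -s^2 - 3*s + 18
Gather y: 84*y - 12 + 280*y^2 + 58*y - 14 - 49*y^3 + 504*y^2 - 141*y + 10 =-49*y^3 + 784*y^2 + y - 16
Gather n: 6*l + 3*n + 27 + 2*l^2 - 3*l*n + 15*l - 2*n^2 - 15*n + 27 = 2*l^2 + 21*l - 2*n^2 + n*(-3*l - 12) + 54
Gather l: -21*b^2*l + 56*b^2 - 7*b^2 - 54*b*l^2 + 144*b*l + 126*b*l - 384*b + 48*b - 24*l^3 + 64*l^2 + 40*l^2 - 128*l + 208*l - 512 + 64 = 49*b^2 - 336*b - 24*l^3 + l^2*(104 - 54*b) + l*(-21*b^2 + 270*b + 80) - 448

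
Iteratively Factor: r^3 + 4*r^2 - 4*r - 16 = (r - 2)*(r^2 + 6*r + 8) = (r - 2)*(r + 4)*(r + 2)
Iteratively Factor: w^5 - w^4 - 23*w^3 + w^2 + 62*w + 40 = (w + 1)*(w^4 - 2*w^3 - 21*w^2 + 22*w + 40) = (w - 2)*(w + 1)*(w^3 - 21*w - 20) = (w - 2)*(w + 1)*(w + 4)*(w^2 - 4*w - 5) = (w - 2)*(w + 1)^2*(w + 4)*(w - 5)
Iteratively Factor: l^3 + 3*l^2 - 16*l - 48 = (l + 3)*(l^2 - 16) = (l - 4)*(l + 3)*(l + 4)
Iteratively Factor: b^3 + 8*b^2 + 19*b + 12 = (b + 3)*(b^2 + 5*b + 4) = (b + 3)*(b + 4)*(b + 1)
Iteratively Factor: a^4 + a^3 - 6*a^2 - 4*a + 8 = (a - 2)*(a^3 + 3*a^2 - 4) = (a - 2)*(a + 2)*(a^2 + a - 2) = (a - 2)*(a + 2)^2*(a - 1)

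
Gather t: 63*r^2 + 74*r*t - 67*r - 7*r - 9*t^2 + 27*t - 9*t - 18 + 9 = 63*r^2 - 74*r - 9*t^2 + t*(74*r + 18) - 9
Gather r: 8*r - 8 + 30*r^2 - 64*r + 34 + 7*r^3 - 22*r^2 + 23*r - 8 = 7*r^3 + 8*r^2 - 33*r + 18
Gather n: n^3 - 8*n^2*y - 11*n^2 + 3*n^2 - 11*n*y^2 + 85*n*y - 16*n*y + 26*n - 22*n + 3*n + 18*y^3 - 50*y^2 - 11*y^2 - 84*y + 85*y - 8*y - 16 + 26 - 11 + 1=n^3 + n^2*(-8*y - 8) + n*(-11*y^2 + 69*y + 7) + 18*y^3 - 61*y^2 - 7*y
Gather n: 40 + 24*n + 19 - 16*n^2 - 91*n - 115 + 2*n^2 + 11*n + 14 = -14*n^2 - 56*n - 42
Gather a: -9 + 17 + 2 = 10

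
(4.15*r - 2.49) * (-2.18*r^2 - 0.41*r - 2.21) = -9.047*r^3 + 3.7267*r^2 - 8.1506*r + 5.5029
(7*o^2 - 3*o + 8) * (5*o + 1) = 35*o^3 - 8*o^2 + 37*o + 8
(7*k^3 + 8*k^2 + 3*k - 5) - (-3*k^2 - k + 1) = 7*k^3 + 11*k^2 + 4*k - 6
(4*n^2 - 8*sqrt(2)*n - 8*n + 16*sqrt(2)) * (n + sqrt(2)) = 4*n^3 - 8*n^2 - 4*sqrt(2)*n^2 - 16*n + 8*sqrt(2)*n + 32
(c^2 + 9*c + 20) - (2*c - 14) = c^2 + 7*c + 34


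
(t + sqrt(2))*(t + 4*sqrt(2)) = t^2 + 5*sqrt(2)*t + 8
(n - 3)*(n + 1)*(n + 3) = n^3 + n^2 - 9*n - 9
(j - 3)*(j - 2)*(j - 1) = j^3 - 6*j^2 + 11*j - 6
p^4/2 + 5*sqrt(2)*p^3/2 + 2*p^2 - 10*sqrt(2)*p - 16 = (p/2 + 1)*(p - 2)*(p + sqrt(2))*(p + 4*sqrt(2))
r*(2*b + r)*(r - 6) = 2*b*r^2 - 12*b*r + r^3 - 6*r^2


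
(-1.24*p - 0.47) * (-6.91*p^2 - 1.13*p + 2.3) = 8.5684*p^3 + 4.6489*p^2 - 2.3209*p - 1.081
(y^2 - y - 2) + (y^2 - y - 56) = 2*y^2 - 2*y - 58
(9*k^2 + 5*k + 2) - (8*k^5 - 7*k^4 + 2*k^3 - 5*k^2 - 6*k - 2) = -8*k^5 + 7*k^4 - 2*k^3 + 14*k^2 + 11*k + 4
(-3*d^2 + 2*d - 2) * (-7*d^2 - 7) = 21*d^4 - 14*d^3 + 35*d^2 - 14*d + 14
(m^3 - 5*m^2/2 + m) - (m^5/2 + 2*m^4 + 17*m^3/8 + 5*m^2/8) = -m^5/2 - 2*m^4 - 9*m^3/8 - 25*m^2/8 + m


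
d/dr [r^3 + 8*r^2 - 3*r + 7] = 3*r^2 + 16*r - 3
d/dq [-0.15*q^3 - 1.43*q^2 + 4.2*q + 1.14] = -0.45*q^2 - 2.86*q + 4.2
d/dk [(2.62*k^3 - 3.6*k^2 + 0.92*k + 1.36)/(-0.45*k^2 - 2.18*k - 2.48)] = (-1.179*k^4 - 11.4232*k^3 - 11.2308*k^2 + 19.08*k + 0.6832)/(0.2025*k^4 + 1.962*k^3 + 6.9844*k^2 + 10.8128*k + 6.1504)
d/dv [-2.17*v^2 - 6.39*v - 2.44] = -4.34*v - 6.39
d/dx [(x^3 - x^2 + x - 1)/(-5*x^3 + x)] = (-5*x^4 + 12*x^3 - 16*x^2 + 1)/(25*x^6 - 10*x^4 + x^2)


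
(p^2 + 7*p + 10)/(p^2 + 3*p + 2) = (p + 5)/(p + 1)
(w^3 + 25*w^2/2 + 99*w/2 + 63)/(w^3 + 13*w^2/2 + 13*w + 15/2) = (2*w^2 + 19*w + 42)/(2*w^2 + 7*w + 5)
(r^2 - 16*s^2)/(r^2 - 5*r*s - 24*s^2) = (-r^2 + 16*s^2)/(-r^2 + 5*r*s + 24*s^2)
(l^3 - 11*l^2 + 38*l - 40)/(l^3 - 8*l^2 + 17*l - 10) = (l - 4)/(l - 1)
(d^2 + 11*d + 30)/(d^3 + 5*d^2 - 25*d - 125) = (d + 6)/(d^2 - 25)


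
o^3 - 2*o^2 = o^2*(o - 2)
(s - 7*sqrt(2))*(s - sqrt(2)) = s^2 - 8*sqrt(2)*s + 14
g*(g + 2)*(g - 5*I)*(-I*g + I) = -I*g^4 - 5*g^3 - I*g^3 - 5*g^2 + 2*I*g^2 + 10*g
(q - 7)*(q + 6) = q^2 - q - 42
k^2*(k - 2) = k^3 - 2*k^2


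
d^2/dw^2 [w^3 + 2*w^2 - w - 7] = 6*w + 4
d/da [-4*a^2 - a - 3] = -8*a - 1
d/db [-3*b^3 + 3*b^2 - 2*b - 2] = -9*b^2 + 6*b - 2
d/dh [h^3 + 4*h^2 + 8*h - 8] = 3*h^2 + 8*h + 8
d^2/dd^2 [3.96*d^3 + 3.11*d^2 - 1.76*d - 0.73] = 23.76*d + 6.22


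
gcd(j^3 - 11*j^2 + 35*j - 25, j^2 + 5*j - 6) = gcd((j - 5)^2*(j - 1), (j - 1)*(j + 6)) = j - 1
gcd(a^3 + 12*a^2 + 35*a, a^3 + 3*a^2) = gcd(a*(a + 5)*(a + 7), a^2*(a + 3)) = a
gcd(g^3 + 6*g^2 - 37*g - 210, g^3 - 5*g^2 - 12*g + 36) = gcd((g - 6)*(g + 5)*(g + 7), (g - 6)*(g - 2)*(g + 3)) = g - 6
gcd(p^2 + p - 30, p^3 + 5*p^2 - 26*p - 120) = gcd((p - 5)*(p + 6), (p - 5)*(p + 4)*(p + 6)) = p^2 + p - 30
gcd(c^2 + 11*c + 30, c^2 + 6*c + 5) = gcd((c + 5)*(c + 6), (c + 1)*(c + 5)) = c + 5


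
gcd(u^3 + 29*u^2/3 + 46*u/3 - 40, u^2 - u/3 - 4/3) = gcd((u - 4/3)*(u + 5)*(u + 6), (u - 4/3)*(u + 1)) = u - 4/3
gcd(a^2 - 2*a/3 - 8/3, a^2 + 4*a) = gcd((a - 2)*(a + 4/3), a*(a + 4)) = 1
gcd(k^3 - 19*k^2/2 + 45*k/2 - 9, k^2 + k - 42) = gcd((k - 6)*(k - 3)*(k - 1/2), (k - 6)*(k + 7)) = k - 6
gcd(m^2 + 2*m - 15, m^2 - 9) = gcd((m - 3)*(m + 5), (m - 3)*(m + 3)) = m - 3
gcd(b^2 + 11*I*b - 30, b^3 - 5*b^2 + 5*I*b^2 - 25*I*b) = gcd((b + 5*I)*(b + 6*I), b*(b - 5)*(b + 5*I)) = b + 5*I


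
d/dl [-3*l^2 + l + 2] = 1 - 6*l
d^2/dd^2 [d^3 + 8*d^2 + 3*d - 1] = 6*d + 16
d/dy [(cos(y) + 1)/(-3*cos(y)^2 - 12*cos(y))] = -(sin(y) + 4*sin(y)/cos(y)^2 + 2*tan(y))/(3*(cos(y) + 4)^2)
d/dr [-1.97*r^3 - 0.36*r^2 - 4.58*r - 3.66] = -5.91*r^2 - 0.72*r - 4.58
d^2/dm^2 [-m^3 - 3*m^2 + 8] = -6*m - 6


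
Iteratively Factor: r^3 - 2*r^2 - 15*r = (r + 3)*(r^2 - 5*r) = (r - 5)*(r + 3)*(r)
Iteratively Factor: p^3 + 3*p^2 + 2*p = (p)*(p^2 + 3*p + 2) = p*(p + 2)*(p + 1)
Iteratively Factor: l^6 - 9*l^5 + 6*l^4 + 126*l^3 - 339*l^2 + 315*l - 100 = (l - 1)*(l^5 - 8*l^4 - 2*l^3 + 124*l^2 - 215*l + 100) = (l - 5)*(l - 1)*(l^4 - 3*l^3 - 17*l^2 + 39*l - 20) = (l - 5)*(l - 1)^2*(l^3 - 2*l^2 - 19*l + 20) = (l - 5)^2*(l - 1)^2*(l^2 + 3*l - 4) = (l - 5)^2*(l - 1)^3*(l + 4)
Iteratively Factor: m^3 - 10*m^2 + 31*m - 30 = (m - 2)*(m^2 - 8*m + 15) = (m - 3)*(m - 2)*(m - 5)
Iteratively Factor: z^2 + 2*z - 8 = (z - 2)*(z + 4)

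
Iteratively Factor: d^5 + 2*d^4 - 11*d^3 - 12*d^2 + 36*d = (d + 3)*(d^4 - d^3 - 8*d^2 + 12*d) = (d + 3)^2*(d^3 - 4*d^2 + 4*d) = (d - 2)*(d + 3)^2*(d^2 - 2*d) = (d - 2)^2*(d + 3)^2*(d)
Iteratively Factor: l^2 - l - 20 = (l + 4)*(l - 5)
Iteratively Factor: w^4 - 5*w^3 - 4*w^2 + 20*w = (w + 2)*(w^3 - 7*w^2 + 10*w) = (w - 5)*(w + 2)*(w^2 - 2*w) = w*(w - 5)*(w + 2)*(w - 2)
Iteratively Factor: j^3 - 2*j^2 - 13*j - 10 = (j + 1)*(j^2 - 3*j - 10) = (j + 1)*(j + 2)*(j - 5)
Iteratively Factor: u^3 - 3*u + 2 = (u - 1)*(u^2 + u - 2) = (u - 1)*(u + 2)*(u - 1)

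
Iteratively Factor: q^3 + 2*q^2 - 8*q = (q)*(q^2 + 2*q - 8) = q*(q - 2)*(q + 4)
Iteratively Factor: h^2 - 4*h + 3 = (h - 3)*(h - 1)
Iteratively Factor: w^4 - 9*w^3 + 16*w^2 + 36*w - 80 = (w - 2)*(w^3 - 7*w^2 + 2*w + 40) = (w - 2)*(w + 2)*(w^2 - 9*w + 20) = (w - 5)*(w - 2)*(w + 2)*(w - 4)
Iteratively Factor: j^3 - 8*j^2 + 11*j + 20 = (j + 1)*(j^2 - 9*j + 20) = (j - 4)*(j + 1)*(j - 5)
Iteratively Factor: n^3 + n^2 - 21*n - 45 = (n - 5)*(n^2 + 6*n + 9) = (n - 5)*(n + 3)*(n + 3)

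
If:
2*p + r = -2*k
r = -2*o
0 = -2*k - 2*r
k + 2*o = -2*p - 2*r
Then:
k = 0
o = 0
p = 0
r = 0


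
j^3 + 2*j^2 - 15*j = j*(j - 3)*(j + 5)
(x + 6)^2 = x^2 + 12*x + 36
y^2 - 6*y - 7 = (y - 7)*(y + 1)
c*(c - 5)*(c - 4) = c^3 - 9*c^2 + 20*c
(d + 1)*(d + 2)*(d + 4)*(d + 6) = d^4 + 13*d^3 + 56*d^2 + 92*d + 48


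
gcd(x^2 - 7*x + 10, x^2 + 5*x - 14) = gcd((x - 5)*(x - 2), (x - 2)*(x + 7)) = x - 2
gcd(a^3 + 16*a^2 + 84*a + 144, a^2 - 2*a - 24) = a + 4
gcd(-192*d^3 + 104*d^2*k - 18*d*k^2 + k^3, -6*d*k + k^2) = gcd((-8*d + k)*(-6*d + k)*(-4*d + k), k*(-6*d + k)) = 6*d - k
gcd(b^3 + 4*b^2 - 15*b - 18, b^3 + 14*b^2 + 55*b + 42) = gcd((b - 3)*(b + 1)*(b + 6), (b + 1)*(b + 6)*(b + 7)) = b^2 + 7*b + 6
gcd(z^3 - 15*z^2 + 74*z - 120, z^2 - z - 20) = z - 5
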